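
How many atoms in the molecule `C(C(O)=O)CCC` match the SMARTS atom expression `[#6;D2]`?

3

The query [#6;D2] means: any carbon bonded to exactly two heavy atoms.
Check the 7 heavy atoms by environment: 3× C (D2) → match; 1× C (D3) → no; 2× O (D1) → no; 1× C (D1) → no.
That gives 3 matching atoms.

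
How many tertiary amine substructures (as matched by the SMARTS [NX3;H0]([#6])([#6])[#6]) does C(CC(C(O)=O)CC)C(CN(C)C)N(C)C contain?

2

[NX3;H0]([#6])([#6])[#6] is the SMARTS for a tertiary amine: a trivalent nitrogen with no H, bonded to three carbons.
The molecule carries 2 separate instances of a dimethylamino group (-N(CH3)2) meeting every constraint; each maps to a distinct set of atoms, giving 2 matches.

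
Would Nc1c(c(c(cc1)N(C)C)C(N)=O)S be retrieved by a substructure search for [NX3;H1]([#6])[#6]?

The pattern [NX3;H1]([#6])[#6] describes a trivalent nitrogen with one H, bonded to two carbons — a secondary amine.
The closest candidate here is a primary amino group (-NH2), but the nitrogen has H2 and only one carbon neighbour. No other fragment satisfies the full query, so there is no match.

No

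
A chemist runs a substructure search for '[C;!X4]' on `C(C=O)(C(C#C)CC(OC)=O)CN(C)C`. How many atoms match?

4

Check the 15 heavy atoms by environment: 7× C (X4) → no; 2× C (X3) → match; 2× O (X1) → no; 1× O (X2) → no; 1× N (X3) → no; 2× C (X2) → match.
Summing the matching environments: 2 + 2 = 4 matching atoms.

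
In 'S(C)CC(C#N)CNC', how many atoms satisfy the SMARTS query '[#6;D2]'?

3

Check the 9 heavy atoms by environment: 3× C (D2) → match; 1× C (D3) → no; 1× N (D1) → no; 1× N (D2) → no; 2× C (D1) → no; 1× S (D2) → no.
That gives 3 matching atoms.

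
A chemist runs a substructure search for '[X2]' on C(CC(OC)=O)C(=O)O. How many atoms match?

2

The query [X2] means: any atom with exactly two total connections (bonds + H).
Check the 9 heavy atoms by environment: 3× C (X4) → no; 2× C (X3) → no; 2× O (X1) → no; 2× O (X2) → match.
That gives 2 matching atoms.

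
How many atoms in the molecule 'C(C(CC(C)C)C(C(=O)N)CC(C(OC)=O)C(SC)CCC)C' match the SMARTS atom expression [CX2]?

0

The query [CX2] means: C with X2: aliphatic carbon with exactly 2 total connections.
Check the 23 heavy atoms by environment: 16× C (X4) → no; 2× C (X3) → no; 2× O (X1) → no; 1× O (X2) → no; 1× S (X2) → no; 1× N (X3) → no.
No environment satisfies the query, so 0 matching atoms.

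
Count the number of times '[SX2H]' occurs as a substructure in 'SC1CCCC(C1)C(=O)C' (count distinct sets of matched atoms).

1

[SX2H] is the SMARTS for a thiol: an aliphatic sulfur with two connections, one being H.
Exactly one fragment in the molecule meets all constraints, giving 1 match.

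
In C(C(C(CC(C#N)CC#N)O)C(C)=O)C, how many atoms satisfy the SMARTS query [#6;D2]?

5

The query [#6;D2] means: any carbon bonded to exactly two heavy atoms.
Check the 15 heavy atoms by environment: 2× C (D1) → no; 5× C (D2) → match; 4× C (D3) → no; 2× N (D1) → no; 2× O (D1) → no.
That gives 5 matching atoms.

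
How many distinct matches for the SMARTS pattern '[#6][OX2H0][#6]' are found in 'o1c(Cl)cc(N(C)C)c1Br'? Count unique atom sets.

0

[#6][OX2H0][#6] is the SMARTS for an ether: an aliphatic oxygen bridging two carbons with no H on the oxygen.
No fragment in the molecule satisfies every constraint, giving 0 matches.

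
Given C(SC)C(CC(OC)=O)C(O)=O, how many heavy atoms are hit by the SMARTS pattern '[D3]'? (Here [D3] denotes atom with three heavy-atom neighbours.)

3

Check the 12 heavy atoms by environment: 2× C (D2) → no; 3× C (D3) → match; 1× S (D2) → no; 2× C (D1) → no; 3× O (D1) → no; 1× O (D2) → no.
That gives 3 matching atoms.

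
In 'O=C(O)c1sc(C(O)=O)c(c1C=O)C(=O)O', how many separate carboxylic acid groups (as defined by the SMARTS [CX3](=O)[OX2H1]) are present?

[CX3](=O)[OX2H1] is the SMARTS for a carboxylic acid: an sp2 carbon double-bonded to O and single-bonded to an -OH oxygen.
The molecule carries 3 separate instances of a carboxylic acid group (-C(=O)OH) meeting every constraint; each maps to a distinct set of atoms, giving 3 matches.

3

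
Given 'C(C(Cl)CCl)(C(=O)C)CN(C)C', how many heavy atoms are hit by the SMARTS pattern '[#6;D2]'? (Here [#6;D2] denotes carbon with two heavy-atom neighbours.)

Check the 12 heavy atoms by environment: 2× C (D2) → match; 3× C (D3) → no; 1× O (D1) → no; 3× C (D1) → no; 2× Cl (D1) → no; 1× N (D3) → no.
That gives 2 matching atoms.

2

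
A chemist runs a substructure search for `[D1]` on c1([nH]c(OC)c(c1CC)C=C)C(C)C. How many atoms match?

The query [D1] means: atom with exactly one heavy-atom neighbour (degree 1).
Check the 14 heavy atoms by environment: 1× n (aromatic, D2) → no; 4× c (aromatic, D3) → no; 1× C (D3) → no; 5× C (D1) → match; 2× C (D2) → no; 1× O (D2) → no.
That gives 5 matching atoms.

5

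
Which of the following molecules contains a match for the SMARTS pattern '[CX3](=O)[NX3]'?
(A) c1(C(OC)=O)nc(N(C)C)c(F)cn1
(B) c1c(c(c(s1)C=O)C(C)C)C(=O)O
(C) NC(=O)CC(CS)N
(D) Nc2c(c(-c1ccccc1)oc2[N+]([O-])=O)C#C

[CX3](=O)[NX3] describes a carbonyl carbon bonded to a trivalent nitrogen (an amide).
(A) has a methyl-ester group (-C(=O)OCH3) but the carbonyl is bonded to O, not to an NX3 nitrogen.
(B) has a carboxylic acid group (-C(=O)OH) but the carbonyl is bonded to O, not to an NX3 nitrogen.
(C) contains a primary amide (-C(=O)NH2), which satisfies every atom and bond constraint.
(D) has a primary amino group (-NH2) but the -NH2 is not attached to a carbonyl carbon.
So the answer is (C).

C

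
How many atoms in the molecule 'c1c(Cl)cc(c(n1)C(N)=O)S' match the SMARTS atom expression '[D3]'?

The query [D3] means: atom with exactly three heavy-atom neighbours.
Check the 11 heavy atoms by environment: 1× n (aromatic, D2) → no; 3× c (aromatic, D3) → match; 2× c (aromatic, D2) → no; 1× S (D1) → no; 1× C (D3) → match; 1× O (D1) → no; 1× N (D1) → no; 1× Cl (D1) → no.
Summing the matching environments: 3 + 1 = 4 matching atoms.

4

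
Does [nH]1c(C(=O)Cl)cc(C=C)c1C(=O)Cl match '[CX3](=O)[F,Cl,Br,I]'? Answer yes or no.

Yes

The pattern [CX3](=O)[F,Cl,Br,I] describes a carbonyl carbon bonded to a halogen — an acyl halide.
The molecule carries an acyl chloride (-C(=O)Cl), whose atoms satisfy every constraint of the query, so the pattern matches.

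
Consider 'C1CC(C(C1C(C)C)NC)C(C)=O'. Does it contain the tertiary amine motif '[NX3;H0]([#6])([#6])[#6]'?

No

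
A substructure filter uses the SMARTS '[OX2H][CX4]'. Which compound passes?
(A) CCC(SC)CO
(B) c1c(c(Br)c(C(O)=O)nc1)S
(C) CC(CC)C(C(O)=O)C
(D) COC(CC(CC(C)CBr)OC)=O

A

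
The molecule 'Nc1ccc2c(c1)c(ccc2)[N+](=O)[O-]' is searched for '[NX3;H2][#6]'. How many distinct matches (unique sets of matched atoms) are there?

[NX3;H2][#6] is the SMARTS for a primary amine: a trivalent nitrogen with two H attached to carbon.
Exactly one fragment in the molecule meets all constraints, giving 1 match.

1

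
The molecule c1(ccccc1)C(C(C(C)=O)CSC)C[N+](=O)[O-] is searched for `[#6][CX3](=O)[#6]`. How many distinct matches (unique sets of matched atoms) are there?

[#6][CX3](=O)[#6] is the SMARTS for a ketone: a carbonyl carbon (no H) flanked by two carbons.
Exactly one fragment in the molecule meets all constraints, giving 1 match.

1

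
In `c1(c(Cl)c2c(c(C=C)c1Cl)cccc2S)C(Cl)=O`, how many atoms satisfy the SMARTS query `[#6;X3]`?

The query [#6;X3] means: any carbon (aromatic or not) with three total connections.
Check the 18 heavy atoms by environment: 10× c (aromatic, X3) → match; 3× C (X3) → match; 1× O (X1) → no; 3× Cl (X1) → no; 1× S (X2) → no.
Summing the matching environments: 10 + 3 = 13 matching atoms.

13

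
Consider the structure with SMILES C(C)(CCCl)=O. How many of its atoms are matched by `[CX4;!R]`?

The query [CX4;!R] means: aliphatic carbon with four total connections, not in a ring.
Check the 6 heavy atoms by environment: 3× C (X4, acyclic) → match; 1× Cl (X1, acyclic) → no; 1× C (X3, acyclic) → no; 1× O (X1, acyclic) → no.
That gives 3 matching atoms.

3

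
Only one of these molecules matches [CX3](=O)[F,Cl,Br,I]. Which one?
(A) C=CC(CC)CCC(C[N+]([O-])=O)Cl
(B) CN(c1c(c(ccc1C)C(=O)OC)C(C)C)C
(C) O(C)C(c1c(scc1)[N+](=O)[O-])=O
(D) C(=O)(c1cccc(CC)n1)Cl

[CX3](=O)[F,Cl,Br,I] describes a carbonyl carbon bonded to a halogen (an acyl halide).
(A) has a chloro substituent but the Cl is not on a carbonyl carbon.
(B) has a methyl-ester group (-C(=O)OCH3) but the carbonyl is bonded to -O-C, not to a halogen.
(C) has a methyl-ester group (-C(=O)OCH3) but the carbonyl is bonded to -O-C, not to a halogen.
(D) contains an acyl chloride (-C(=O)Cl), which satisfies every atom and bond constraint.
So the answer is (D).

D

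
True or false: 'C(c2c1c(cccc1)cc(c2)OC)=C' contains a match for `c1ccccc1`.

True

The pattern c1ccccc1 describes six aromatic carbons in a ring — a benzene ring.
The required atom environment is present in the molecule, so the pattern matches.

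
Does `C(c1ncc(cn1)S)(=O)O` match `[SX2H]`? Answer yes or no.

Yes

The pattern [SX2H] describes an aliphatic sulfur with two connections, one being H — a thiol.
The molecule carries a thiol (-SH), whose atoms satisfy every constraint of the query, so the pattern matches.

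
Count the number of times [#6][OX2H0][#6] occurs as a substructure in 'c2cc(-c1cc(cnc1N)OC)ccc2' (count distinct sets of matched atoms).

[#6][OX2H0][#6] is the SMARTS for an ether: an aliphatic oxygen bridging two carbons with no H on the oxygen.
Exactly one fragment in the molecule meets all constraints, giving 1 match.

1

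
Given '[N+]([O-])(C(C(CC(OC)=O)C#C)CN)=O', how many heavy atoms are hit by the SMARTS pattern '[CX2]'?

2

The query [CX2] means: C with X2: aliphatic carbon with exactly 2 total connections.
Check the 14 heavy atoms by environment: 5× C (X4) → no; 1× N (charge +1, X3) → no; 1× O (charge -1, X1) → no; 2× O (X1) → no; 1× N (X3) → no; 2× C (X2) → match; 1× C (X3) → no; 1× O (X2) → no.
That gives 2 matching atoms.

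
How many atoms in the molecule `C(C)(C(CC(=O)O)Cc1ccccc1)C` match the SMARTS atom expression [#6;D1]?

2

Check the 15 heavy atoms by environment: 2× C (D2) → no; 3× C (D3) → no; 2× C (D1) → match; 1× c (aromatic, D3) → no; 5× c (aromatic, D2) → no; 2× O (D1) → no.
That gives 2 matching atoms.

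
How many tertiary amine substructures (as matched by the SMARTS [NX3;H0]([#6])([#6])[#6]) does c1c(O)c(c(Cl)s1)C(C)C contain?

[NX3;H0]([#6])([#6])[#6] is the SMARTS for a tertiary amine: a trivalent nitrogen with no H, bonded to three carbons.
No fragment in the molecule satisfies every constraint, giving 0 matches.

0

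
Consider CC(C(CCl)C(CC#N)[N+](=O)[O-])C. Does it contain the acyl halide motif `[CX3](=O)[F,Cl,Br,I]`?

The pattern [CX3](=O)[F,Cl,Br,I] describes a carbonyl carbon bonded to a halogen — an acyl halide.
The closest candidate here is a chloro substituent, but the Cl is not on a carbonyl carbon. No other fragment satisfies the full query, so there is no match.

No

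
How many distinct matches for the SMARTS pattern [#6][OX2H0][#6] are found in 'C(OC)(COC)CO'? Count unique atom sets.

2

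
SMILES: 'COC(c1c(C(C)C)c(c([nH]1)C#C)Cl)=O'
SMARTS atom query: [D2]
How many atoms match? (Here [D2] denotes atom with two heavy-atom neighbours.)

3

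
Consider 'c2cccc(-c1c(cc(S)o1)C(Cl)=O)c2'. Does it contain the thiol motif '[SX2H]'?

Yes

The pattern [SX2H] describes an aliphatic sulfur with two connections, one being H — a thiol.
The molecule carries a thiol (-SH), whose atoms satisfy every constraint of the query, so the pattern matches.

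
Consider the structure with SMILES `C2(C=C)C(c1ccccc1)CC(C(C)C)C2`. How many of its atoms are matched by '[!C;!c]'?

Check the 16 heavy atoms by environment: 10× C → no; 6× c (aromatic) → no.
No environment satisfies the query, so 0 matching atoms.

0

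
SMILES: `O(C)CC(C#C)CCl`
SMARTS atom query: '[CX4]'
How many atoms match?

The query [CX4] means: C with X4: aliphatic carbon with exactly 4 total connections (bonds + H).
Check the 8 heavy atoms by environment: 4× C (X4) → match; 1× O (X2) → no; 2× C (X2) → no; 1× Cl (X1) → no.
That gives 4 matching atoms.

4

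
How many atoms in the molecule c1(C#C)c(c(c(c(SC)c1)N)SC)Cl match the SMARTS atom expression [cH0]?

5

Check the 14 heavy atoms by environment: 5× c (aromatic, H0) → match; 1× c (aromatic, H1) → no; 2× S (H0) → no; 2× C (H3) → no; 1× N (H2) → no; 1× C (H0) → no; 1× C (H1) → no; 1× Cl (H0) → no.
That gives 5 matching atoms.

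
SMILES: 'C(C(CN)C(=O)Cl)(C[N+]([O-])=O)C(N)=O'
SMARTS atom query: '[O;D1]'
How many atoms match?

Check the 14 heavy atoms by environment: 2× C (D2) → no; 4× C (D3) → no; 3× O (D1) → match; 2× N (D1) → no; 1× N (charge +1, D3) → no; 1× O (charge -1, D1) → match; 1× Cl (D1) → no.
Summing the matching environments: 3 + 1 = 4 matching atoms.

4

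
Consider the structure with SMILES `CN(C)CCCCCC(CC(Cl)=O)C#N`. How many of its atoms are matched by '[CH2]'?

6

Check the 15 heavy atoms by environment: 6× C (H2) → match; 1× C (H1) → no; 2× N (H0) → no; 2× C (H3) → no; 2× C (H0) → no; 1× O (H0) → no; 1× Cl (H0) → no.
That gives 6 matching atoms.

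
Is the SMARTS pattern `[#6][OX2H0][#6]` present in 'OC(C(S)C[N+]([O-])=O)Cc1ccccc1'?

No

The pattern [#6][OX2H0][#6] describes an aliphatic oxygen bridging two carbons with no H on the oxygen — an ether.
The closest candidate here is a hydroxyl group (-OH), but the oxygen has H1, not H0 bridging two carbons. No other fragment satisfies the full query, so there is no match.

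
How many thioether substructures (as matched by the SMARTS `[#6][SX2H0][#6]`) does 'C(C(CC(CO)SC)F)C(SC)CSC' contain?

3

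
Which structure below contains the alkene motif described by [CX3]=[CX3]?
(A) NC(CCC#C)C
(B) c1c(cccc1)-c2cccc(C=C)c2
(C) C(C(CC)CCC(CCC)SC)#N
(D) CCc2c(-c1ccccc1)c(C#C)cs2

B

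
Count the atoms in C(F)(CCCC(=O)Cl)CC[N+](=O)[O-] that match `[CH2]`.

The query [CH2] means: aliphatic carbon with exactly two hydrogens.
Check the 13 heavy atoms by environment: 5× C (H2) → match; 1× C (H1) → no; 1× F (H0) → no; 1× N (charge +1, H0) → no; 1× O (charge -1, H0) → no; 2× O (H0) → no; 1× C (H0) → no; 1× Cl (H0) → no.
That gives 5 matching atoms.

5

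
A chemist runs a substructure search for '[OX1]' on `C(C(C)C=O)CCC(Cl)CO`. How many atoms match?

1

The query [OX1] means: aliphatic oxygen with one total connection — typically a carbonyl =O or an oxide.
Check the 11 heavy atoms by environment: 7× C (X4) → no; 1× O (X2) → no; 1× Cl (X1) → no; 1× C (X3) → no; 1× O (X1) → match.
That gives 1 matching atom.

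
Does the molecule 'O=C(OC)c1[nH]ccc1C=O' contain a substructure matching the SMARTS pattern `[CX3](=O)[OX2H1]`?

No

The pattern [CX3](=O)[OX2H1] describes an sp2 carbon double-bonded to O and single-bonded to an -OH oxygen — a carboxylic acid.
The closest candidate here is a methyl-ester group (-C(=O)OCH3), but the singly-bonded O has no H (OX2H0, not OX2H1). No other fragment satisfies the full query, so there is no match.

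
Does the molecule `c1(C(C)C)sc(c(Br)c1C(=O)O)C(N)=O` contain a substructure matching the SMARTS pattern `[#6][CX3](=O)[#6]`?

No

The pattern [#6][CX3](=O)[#6] describes a carbonyl carbon (no H) flanked by two carbons — a ketone.
The closest candidate here is a carboxylic acid group (-C(=O)OH), but one neighbour of the carbonyl carbon is O, not C. No other fragment satisfies the full query, so there is no match.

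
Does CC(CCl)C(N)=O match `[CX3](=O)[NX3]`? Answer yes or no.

The pattern [CX3](=O)[NX3] describes a carbonyl carbon bonded to a trivalent nitrogen — an amide.
The molecule carries a primary amide (-C(=O)NH2), whose atoms satisfy every constraint of the query, so the pattern matches.

Yes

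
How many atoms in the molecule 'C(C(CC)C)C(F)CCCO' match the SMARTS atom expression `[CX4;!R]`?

Check the 11 heavy atoms by environment: 9× C (X4, acyclic) → match; 1× O (X2, acyclic) → no; 1× F (X1, acyclic) → no.
That gives 9 matching atoms.

9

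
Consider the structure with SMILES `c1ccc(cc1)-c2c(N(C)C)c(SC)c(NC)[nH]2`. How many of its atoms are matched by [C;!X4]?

The query [C;!X4] means: aliphatic carbon that does not have four total connections.
Check the 18 heavy atoms by environment: 1× n (aromatic, X3) → no; 10× c (aromatic, X3) → no; 2× N (X3) → no; 4× C (X4) → no; 1× S (X2) → no.
No environment satisfies the query, so 0 matching atoms.

0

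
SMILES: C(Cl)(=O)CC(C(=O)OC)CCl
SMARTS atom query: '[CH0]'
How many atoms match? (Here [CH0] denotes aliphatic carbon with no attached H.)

2

The query [CH0] means: aliphatic carbon with no attached hydrogen.
Check the 11 heavy atoms by environment: 2× C (H2) → no; 1× C (H1) → no; 2× C (H0) → match; 3× O (H0) → no; 1× C (H3) → no; 2× Cl (H0) → no.
That gives 2 matching atoms.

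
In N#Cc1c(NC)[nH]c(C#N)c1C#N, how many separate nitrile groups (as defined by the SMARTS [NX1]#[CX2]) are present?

[NX1]#[CX2] is the SMARTS for a nitrile: a nitrogen triple-bonded to a two-connected carbon.
The molecule carries 3 separate instances of a nitrile (-C#N) meeting every constraint; each maps to a distinct set of atoms, giving 3 matches.

3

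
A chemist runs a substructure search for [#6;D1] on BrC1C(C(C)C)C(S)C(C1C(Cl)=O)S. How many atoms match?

The query [#6;D1] means: carbon bonded to exactly one heavy atom.
Check the 14 heavy atoms by environment: 7× C (D3) → no; 2× S (D1) → no; 2× C (D1) → match; 1× Br (D1) → no; 1× O (D1) → no; 1× Cl (D1) → no.
That gives 2 matching atoms.

2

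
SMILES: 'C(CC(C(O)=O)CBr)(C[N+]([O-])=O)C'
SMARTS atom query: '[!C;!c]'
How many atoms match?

The query [!C;!c] means: neither aliphatic nor aromatic carbon — same as [!#6].
Check the 13 heavy atoms by environment: 7× C → no; 1× Br → match; 1× N (charge +1) → match; 1× O (charge -1) → match; 3× O → match.
Summing the matching environments: 1 + 1 + 1 + 3 = 6 matching atoms.

6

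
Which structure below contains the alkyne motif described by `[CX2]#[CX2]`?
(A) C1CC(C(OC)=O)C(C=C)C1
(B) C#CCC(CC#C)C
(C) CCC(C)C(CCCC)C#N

B

[CX2]#[CX2] describes a carbon-carbon triple bond (an alkyne).
(A) has a vinyl group (-CH=CH2) but the C=C is a double bond; both carbons are CX3, not CX2.
(B) contains an ethynyl group (-C#CH), which satisfies every atom and bond constraint.
(C) has a nitrile (-C#N) but the triple bond is C#N, not C#C.
So the answer is (B).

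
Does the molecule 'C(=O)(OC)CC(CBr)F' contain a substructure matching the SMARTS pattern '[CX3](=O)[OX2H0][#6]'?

The pattern [CX3](=O)[OX2H0][#6] describes a carbonyl carbon bonded to an oxygen that is itself bonded to carbon (no H on that O) — an ester.
The molecule carries a methyl-ester group (-C(=O)OCH3), whose atoms satisfy every constraint of the query, so the pattern matches.

Yes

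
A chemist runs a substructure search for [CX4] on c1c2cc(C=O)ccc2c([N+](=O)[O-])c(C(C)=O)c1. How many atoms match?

1

Check the 18 heavy atoms by environment: 10× c (aromatic, X3) → no; 1× N (charge +1, X3) → no; 1× O (charge -1, X1) → no; 3× O (X1) → no; 2× C (X3) → no; 1× C (X4) → match.
That gives 1 matching atom.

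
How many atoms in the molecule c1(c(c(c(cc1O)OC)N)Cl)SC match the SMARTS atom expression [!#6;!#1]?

The query [!#6;!#1] means: not carbon and not hydrogen — any heteroatom.
Check the 13 heavy atoms by environment: 6× c (aromatic) → no; 1× Cl → match; 2× O → match; 2× C → no; 1× N → match; 1× S → match.
Summing the matching environments: 1 + 2 + 1 + 1 = 5 matching atoms.

5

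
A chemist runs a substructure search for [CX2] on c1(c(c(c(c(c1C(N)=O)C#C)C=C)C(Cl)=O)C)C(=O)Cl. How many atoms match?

2

The query [CX2] means: C with X2: aliphatic carbon with exactly 2 total connections.
Check the 20 heavy atoms by environment: 6× c (aromatic, X3) → no; 5× C (X3) → no; 3× O (X1) → no; 2× Cl (X1) → no; 1× N (X3) → no; 2× C (X2) → match; 1× C (X4) → no.
That gives 2 matching atoms.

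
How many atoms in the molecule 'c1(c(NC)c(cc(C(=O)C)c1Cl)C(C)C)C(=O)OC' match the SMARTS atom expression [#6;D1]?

5

Check the 19 heavy atoms by environment: 1× c (aromatic, D2) → no; 5× c (aromatic, D3) → no; 3× C (D3) → no; 2× O (D1) → no; 1× O (D2) → no; 5× C (D1) → match; 1× Cl (D1) → no; 1× N (D2) → no.
That gives 5 matching atoms.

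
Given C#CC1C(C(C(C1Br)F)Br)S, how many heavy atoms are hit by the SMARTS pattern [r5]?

The query [r5] means: r5 matches atoms in a five-membered ring.
Check the 11 heavy atoms by environment: 5× C (in 5-ring) → match; 2× Br (acyclic) → no; 1× F (acyclic) → no; 2× C (acyclic) → no; 1× S (acyclic) → no.
That gives 5 matching atoms.

5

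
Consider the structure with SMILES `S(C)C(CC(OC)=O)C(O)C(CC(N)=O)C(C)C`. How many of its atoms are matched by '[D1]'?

8

The query [D1] means: atom with exactly one heavy-atom neighbour (degree 1).
Check the 18 heavy atoms by environment: 2× C (D2) → no; 6× C (D3) → no; 3× O (D1) → match; 1× N (D1) → match; 1× S (D2) → no; 4× C (D1) → match; 1× O (D2) → no.
Summing the matching environments: 3 + 1 + 4 = 8 matching atoms.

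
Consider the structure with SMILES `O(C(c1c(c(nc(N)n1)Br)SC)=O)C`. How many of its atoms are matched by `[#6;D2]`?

0

The query [#6;D2] means: any carbon bonded to exactly two heavy atoms.
Check the 14 heavy atoms by environment: 2× n (aromatic, D2) → no; 4× c (aromatic, D3) → no; 1× S (D2) → no; 2× C (D1) → no; 1× C (D3) → no; 1× O (D1) → no; 1× O (D2) → no; 1× Br (D1) → no; 1× N (D1) → no.
No environment satisfies the query, so 0 matching atoms.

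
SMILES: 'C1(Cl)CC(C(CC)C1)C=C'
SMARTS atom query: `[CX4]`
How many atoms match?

7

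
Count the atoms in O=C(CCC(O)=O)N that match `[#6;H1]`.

0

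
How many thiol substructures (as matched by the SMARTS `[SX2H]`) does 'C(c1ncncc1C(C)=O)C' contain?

0

[SX2H] is the SMARTS for a thiol: an aliphatic sulfur with two connections, one being H.
No fragment in the molecule satisfies every constraint, giving 0 matches.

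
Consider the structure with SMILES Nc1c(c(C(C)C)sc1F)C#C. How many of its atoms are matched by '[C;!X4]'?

2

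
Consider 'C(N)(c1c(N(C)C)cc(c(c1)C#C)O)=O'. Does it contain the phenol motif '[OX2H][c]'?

Yes

The pattern [OX2H][c] describes a hydroxyl oxygen attached to an aromatic carbon — a phenol.
The molecule carries a hydroxyl group (-OH), whose atoms satisfy every constraint of the query, so the pattern matches.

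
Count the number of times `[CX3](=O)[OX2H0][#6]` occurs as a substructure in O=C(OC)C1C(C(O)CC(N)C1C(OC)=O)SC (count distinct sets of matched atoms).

2

[CX3](=O)[OX2H0][#6] is the SMARTS for an ester: a carbonyl carbon bonded to an oxygen that is itself bonded to carbon (no H on that O).
The molecule carries 2 separate instances of a methyl-ester group (-C(=O)OCH3) meeting every constraint; each maps to a distinct set of atoms, giving 2 matches.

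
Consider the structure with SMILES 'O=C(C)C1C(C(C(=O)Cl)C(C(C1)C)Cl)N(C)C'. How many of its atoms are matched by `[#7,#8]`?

The query [#7,#8] means: nitrogen or oxygen (comma = OR).
Check the 17 heavy atoms by environment: 12× C → no; 1× N → match; 2× O → match; 2× Cl → no.
Summing the matching environments: 1 + 2 = 3 matching atoms.

3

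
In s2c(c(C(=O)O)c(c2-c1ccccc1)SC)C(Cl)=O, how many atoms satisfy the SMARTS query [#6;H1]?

5

Check the 19 heavy atoms by environment: 1× s (aromatic, H0) → no; 5× c (aromatic, H0) → no; 2× C (H0) → no; 2× O (H0) → no; 1× O (H1) → no; 1× Cl (H0) → no; 1× S (H0) → no; 1× C (H3) → no; 5× c (aromatic, H1) → match.
That gives 5 matching atoms.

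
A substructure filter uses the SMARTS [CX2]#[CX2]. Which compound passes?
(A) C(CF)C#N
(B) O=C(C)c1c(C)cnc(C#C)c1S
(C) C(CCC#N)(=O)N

[CX2]#[CX2] describes a carbon-carbon triple bond (an alkyne).
(A) has a nitrile (-C#N) but the triple bond is C#N, not C#C.
(B) contains an ethynyl group (-C#CH), which satisfies every atom and bond constraint.
(C) has a nitrile (-C#N) but the triple bond is C#N, not C#C.
So the answer is (B).

B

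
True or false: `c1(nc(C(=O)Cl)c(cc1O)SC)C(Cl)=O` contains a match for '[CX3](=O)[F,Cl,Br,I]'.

True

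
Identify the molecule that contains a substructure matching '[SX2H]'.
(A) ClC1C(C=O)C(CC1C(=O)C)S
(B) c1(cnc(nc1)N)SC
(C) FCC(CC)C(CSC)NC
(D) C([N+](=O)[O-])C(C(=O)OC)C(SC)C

A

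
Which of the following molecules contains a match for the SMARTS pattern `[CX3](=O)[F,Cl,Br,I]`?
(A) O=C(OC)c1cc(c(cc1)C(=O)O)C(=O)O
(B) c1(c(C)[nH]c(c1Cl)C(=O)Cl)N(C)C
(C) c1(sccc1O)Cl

B

[CX3](=O)[F,Cl,Br,I] describes a carbonyl carbon bonded to a halogen (an acyl halide).
(A) has a carboxylic acid group (-C(=O)OH) but the carbonyl is bonded to -OH, not to a halogen.
(B) contains an acyl chloride (-C(=O)Cl), which satisfies every atom and bond constraint.
(C) has a chloro substituent but the Cl is not on a carbonyl carbon.
So the answer is (B).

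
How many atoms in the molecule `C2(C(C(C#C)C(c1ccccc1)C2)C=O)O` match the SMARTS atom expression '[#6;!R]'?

The query [#6;!R] means: carbon not in any ring.
Check the 16 heavy atoms by environment: 5× C (in 5-ring) → no; 6× c (aromatic, in 6-ring) → no; 2× O (acyclic) → no; 3× C (acyclic) → match.
That gives 3 matching atoms.

3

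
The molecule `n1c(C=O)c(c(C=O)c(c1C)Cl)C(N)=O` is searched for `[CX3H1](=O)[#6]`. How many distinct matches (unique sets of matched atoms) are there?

[CX3H1](=O)[#6] is the SMARTS for an aldehyde: an sp2 carbon with one H, double-bonded to O and single-bonded to carbon.
The molecule carries 2 separate instances of an aldehyde (-CHO) meeting every constraint; each maps to a distinct set of atoms, giving 2 matches.

2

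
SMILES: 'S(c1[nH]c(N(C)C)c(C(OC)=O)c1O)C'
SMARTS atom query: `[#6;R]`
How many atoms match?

The query [#6;R] means: carbon that is part of a ring.
Check the 15 heavy atoms by environment: 1× n (aromatic, in 5-ring) → no; 4× c (aromatic, in 5-ring) → match; 1× N (acyclic) → no; 5× C (acyclic) → no; 1× S (acyclic) → no; 3× O (acyclic) → no.
That gives 4 matching atoms.

4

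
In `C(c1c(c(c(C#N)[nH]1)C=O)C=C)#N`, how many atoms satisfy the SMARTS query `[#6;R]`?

4

The query [#6;R] means: carbon that is part of a ring.
Check the 13 heavy atoms by environment: 1× n (aromatic, in 5-ring) → no; 4× c (aromatic, in 5-ring) → match; 5× C (acyclic) → no; 2× N (acyclic) → no; 1× O (acyclic) → no.
That gives 4 matching atoms.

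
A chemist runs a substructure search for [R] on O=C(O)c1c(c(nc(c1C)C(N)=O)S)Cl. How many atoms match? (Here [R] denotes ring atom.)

6

The query [R] means: R matches any atom that is part of a ring.
Check the 15 heavy atoms by environment: 1× n (aromatic, in 6-ring) → match; 5× c (aromatic, in 6-ring) → match; 1× Cl (acyclic) → no; 1× S (acyclic) → no; 3× C (acyclic) → no; 3× O (acyclic) → no; 1× N (acyclic) → no.
Summing the matching environments: 1 + 5 = 6 matching atoms.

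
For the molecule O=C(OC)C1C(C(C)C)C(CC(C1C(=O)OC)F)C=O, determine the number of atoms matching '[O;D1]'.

Check the 20 heavy atoms by environment: 8× C (D3) → no; 2× C (D2) → no; 1× F (D1) → no; 3× O (D1) → match; 2× O (D2) → no; 4× C (D1) → no.
That gives 3 matching atoms.

3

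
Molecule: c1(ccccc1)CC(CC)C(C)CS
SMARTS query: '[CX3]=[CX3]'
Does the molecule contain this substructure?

No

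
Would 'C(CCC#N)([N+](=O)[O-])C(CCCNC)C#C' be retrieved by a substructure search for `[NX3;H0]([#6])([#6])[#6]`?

No

The pattern [NX3;H0]([#6])([#6])[#6] describes a trivalent nitrogen with no H, bonded to three carbons — a tertiary amine.
The closest candidate here is an N-methylamino group (-NHCH3), but the nitrogen still has one H (H1), not H0. No other fragment satisfies the full query, so there is no match.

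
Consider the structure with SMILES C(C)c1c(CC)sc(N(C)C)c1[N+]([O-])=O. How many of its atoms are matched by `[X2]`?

The query [X2] means: any atom with exactly two total connections (bonds + H).
Check the 15 heavy atoms by environment: 1× s (aromatic, X2) → match; 4× c (aromatic, X3) → no; 1× N (X3) → no; 6× C (X4) → no; 1× N (charge +1, X3) → no; 1× O (charge -1, X1) → no; 1× O (X1) → no.
That gives 1 matching atom.

1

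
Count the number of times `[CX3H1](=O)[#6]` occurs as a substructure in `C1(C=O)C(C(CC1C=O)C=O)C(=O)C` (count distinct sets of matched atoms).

[CX3H1](=O)[#6] is the SMARTS for an aldehyde: an sp2 carbon with one H, double-bonded to O and single-bonded to carbon.
The molecule carries 3 separate instances of an aldehyde (-CHO) meeting every constraint; each maps to a distinct set of atoms, giving 3 matches.

3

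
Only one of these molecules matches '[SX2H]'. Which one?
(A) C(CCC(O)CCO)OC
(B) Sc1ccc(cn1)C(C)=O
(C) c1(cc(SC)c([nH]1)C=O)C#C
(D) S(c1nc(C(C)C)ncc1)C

[SX2H] describes an aliphatic sulfur with two connections, one being H (a thiol).
(A) has a hydroxyl group (-OH) but it is an -OH, not an -SH.
(B) contains a thiol (-SH), which satisfies every atom and bond constraint.
(C) has a methylthio ether (-SCH3) but the sulfur has H0 (bonded to two carbons), not H1.
(D) has a methylthio ether (-SCH3) but the sulfur has H0 (bonded to two carbons), not H1.
So the answer is (B).

B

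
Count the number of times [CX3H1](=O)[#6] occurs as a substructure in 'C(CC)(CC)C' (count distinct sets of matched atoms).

[CX3H1](=O)[#6] is the SMARTS for an aldehyde: an sp2 carbon with one H, double-bonded to O and single-bonded to carbon.
No fragment in the molecule satisfies every constraint, giving 0 matches.

0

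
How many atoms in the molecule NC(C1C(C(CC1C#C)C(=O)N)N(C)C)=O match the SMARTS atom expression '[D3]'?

7

Check the 16 heavy atoms by environment: 2× C (D2) → no; 6× C (D3) → match; 1× N (D3) → match; 3× C (D1) → no; 2× O (D1) → no; 2× N (D1) → no.
Summing the matching environments: 6 + 1 = 7 matching atoms.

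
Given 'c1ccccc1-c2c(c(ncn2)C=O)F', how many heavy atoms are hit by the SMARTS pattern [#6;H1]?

7

Check the 15 heavy atoms by environment: 2× n (aromatic, H0) → no; 6× c (aromatic, H1) → match; 4× c (aromatic, H0) → no; 1× F (H0) → no; 1× C (H1) → match; 1× O (H0) → no.
Summing the matching environments: 6 + 1 = 7 matching atoms.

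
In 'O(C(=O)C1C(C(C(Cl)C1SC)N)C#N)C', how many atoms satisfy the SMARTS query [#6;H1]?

5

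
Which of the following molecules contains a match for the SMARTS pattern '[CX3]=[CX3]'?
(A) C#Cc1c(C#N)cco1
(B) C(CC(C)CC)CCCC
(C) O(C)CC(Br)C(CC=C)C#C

[CX3]=[CX3] describes a non-aromatic C=C double bond between two sp2 carbons (an alkene).
(A) has an ethynyl group (-C#CH) but the C-C bond is a triple bond, not a double bond.
(B) has an ethyl group (-CH2CH3) but its C-C bond is a single bond between CX4 carbons, not CX3=CX3.
(C) contains a vinyl group (-CH=CH2), which satisfies every atom and bond constraint.
So the answer is (C).

C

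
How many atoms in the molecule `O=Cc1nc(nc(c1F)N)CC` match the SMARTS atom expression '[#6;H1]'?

1

Check the 12 heavy atoms by environment: 2× n (aromatic, H0) → no; 4× c (aromatic, H0) → no; 1× C (H2) → no; 1× C (H3) → no; 1× N (H2) → no; 1× F (H0) → no; 1× C (H1) → match; 1× O (H0) → no.
That gives 1 matching atom.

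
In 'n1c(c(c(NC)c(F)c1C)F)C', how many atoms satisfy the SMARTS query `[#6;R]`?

5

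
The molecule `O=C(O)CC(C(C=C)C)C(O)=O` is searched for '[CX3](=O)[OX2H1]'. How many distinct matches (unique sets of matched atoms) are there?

[CX3](=O)[OX2H1] is the SMARTS for a carboxylic acid: an sp2 carbon double-bonded to O and single-bonded to an -OH oxygen.
The molecule carries 2 separate instances of a carboxylic acid group (-C(=O)OH) meeting every constraint; each maps to a distinct set of atoms, giving 2 matches.

2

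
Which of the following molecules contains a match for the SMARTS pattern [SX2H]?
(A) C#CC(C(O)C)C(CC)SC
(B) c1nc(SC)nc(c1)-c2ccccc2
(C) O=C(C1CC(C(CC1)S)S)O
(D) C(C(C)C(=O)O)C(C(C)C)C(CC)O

[SX2H] describes an aliphatic sulfur with two connections, one being H (a thiol).
(A) has a methylthio ether (-SCH3) but the sulfur has H0 (bonded to two carbons), not H1.
(B) has a methylthio ether (-SCH3) but the sulfur has H0 (bonded to two carbons), not H1.
(C) contains a thiol (-SH), which satisfies every atom and bond constraint.
(D) has a hydroxyl group (-OH) but it is an -OH, not an -SH.
So the answer is (C).

C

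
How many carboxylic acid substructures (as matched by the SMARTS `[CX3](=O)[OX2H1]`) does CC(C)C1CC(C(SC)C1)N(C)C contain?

0

[CX3](=O)[OX2H1] is the SMARTS for a carboxylic acid: an sp2 carbon double-bonded to O and single-bonded to an -OH oxygen.
No fragment in the molecule satisfies every constraint, giving 0 matches.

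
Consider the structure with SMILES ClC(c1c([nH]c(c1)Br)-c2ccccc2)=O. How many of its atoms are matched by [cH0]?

4

The query [cH0] means: aromatic carbon with no attached hydrogen (substituted or ring-fusion).
Check the 15 heavy atoms by environment: 1× n (aromatic, H1) → no; 4× c (aromatic, H0) → match; 6× c (aromatic, H1) → no; 1× C (H0) → no; 1× O (H0) → no; 1× Cl (H0) → no; 1× Br (H0) → no.
That gives 4 matching atoms.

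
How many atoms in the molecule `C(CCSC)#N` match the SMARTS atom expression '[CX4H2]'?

The query [CX4H2] means: sp3 carbon (X4) with exactly two hydrogens.
Check the 6 heavy atoms by environment: 2× C (H2, X4) → match; 1× S (H0, X2) → no; 1× C (H3, X4) → no; 1× C (H0, X2) → no; 1× N (H0, X1) → no.
That gives 2 matching atoms.

2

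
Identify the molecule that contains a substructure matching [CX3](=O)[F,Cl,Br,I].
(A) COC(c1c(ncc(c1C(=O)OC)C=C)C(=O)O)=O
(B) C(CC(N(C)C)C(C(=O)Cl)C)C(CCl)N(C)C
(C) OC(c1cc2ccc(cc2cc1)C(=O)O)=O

B

[CX3](=O)[F,Cl,Br,I] describes a carbonyl carbon bonded to a halogen (an acyl halide).
(A) has a methyl-ester group (-C(=O)OCH3) but the carbonyl is bonded to -O-C, not to a halogen.
(B) contains an acyl chloride (-C(=O)Cl), which satisfies every atom and bond constraint.
(C) has a carboxylic acid group (-C(=O)OH) but the carbonyl is bonded to -OH, not to a halogen.
So the answer is (B).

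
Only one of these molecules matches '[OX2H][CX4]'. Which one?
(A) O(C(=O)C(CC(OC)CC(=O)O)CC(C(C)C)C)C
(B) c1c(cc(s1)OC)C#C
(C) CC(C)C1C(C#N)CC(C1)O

C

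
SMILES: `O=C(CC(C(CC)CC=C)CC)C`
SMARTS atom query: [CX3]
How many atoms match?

3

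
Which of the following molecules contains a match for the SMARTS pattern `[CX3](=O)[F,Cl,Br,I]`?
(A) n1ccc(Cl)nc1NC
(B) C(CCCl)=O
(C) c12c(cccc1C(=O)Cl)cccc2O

[CX3](=O)[F,Cl,Br,I] describes a carbonyl carbon bonded to a halogen (an acyl halide).
(A) has a chloro substituent but the Cl is not on a carbonyl carbon.
(B) has a chloro substituent but the Cl is not on a carbonyl carbon.
(C) contains an acyl chloride (-C(=O)Cl), which satisfies every atom and bond constraint.
So the answer is (C).

C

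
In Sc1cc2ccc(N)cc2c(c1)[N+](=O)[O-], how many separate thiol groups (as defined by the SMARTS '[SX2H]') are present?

1

[SX2H] is the SMARTS for a thiol: an aliphatic sulfur with two connections, one being H.
Exactly one fragment in the molecule meets all constraints, giving 1 match.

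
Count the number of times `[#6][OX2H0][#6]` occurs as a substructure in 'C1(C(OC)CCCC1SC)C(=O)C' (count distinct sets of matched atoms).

1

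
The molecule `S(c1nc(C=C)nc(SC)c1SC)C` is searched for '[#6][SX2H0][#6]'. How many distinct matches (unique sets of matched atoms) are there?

[#6][SX2H0][#6] is the SMARTS for a thioether: an aliphatic sulfur bridging two carbons with no H on the sulfur.
The molecule carries 3 separate instances of a methylthio ether (-SCH3) meeting every constraint; each maps to a distinct set of atoms, giving 3 matches.

3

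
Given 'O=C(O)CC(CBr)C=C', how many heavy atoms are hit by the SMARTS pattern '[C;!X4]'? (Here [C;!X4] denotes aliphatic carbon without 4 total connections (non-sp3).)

3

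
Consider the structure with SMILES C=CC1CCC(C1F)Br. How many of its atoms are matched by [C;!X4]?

2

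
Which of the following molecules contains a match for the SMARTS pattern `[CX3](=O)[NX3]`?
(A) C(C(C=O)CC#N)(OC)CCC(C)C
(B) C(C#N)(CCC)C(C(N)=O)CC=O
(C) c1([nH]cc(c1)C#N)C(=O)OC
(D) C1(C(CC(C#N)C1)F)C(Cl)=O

B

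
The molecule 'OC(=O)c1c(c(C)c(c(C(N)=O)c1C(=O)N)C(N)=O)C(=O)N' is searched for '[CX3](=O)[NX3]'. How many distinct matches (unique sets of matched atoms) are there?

4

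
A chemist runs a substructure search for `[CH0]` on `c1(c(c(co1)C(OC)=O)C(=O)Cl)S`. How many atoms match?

The query [CH0] means: aliphatic carbon with no attached hydrogen.
Check the 13 heavy atoms by environment: 1× o (aromatic, H0) → no; 3× c (aromatic, H0) → no; 1× c (aromatic, H1) → no; 1× S (H1) → no; 2× C (H0) → match; 3× O (H0) → no; 1× C (H3) → no; 1× Cl (H0) → no.
That gives 2 matching atoms.

2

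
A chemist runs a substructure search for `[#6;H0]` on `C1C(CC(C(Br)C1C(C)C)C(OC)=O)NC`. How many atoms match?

1

The query [#6;H0] means: any carbon with no attached hydrogen.
Check the 16 heavy atoms by environment: 5× C (H1) → no; 2× C (H2) → no; 4× C (H3) → no; 1× N (H1) → no; 1× C (H0) → match; 2× O (H0) → no; 1× Br (H0) → no.
That gives 1 matching atom.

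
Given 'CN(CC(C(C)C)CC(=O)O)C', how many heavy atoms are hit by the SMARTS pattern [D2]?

The query [D2] means: atom with exactly two heavy-atom neighbours.
Check the 12 heavy atoms by environment: 2× C (D2) → match; 3× C (D3) → no; 4× C (D1) → no; 2× O (D1) → no; 1× N (D3) → no.
That gives 2 matching atoms.

2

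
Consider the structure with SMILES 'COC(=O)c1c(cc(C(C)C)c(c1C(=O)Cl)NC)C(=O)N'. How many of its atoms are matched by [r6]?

Check the 21 heavy atoms by environment: 6× c (aromatic, in 6-ring) → match; 8× C (acyclic) → no; 4× O (acyclic) → no; 2× N (acyclic) → no; 1× Cl (acyclic) → no.
That gives 6 matching atoms.

6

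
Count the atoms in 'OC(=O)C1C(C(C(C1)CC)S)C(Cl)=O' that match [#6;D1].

1

Check the 14 heavy atoms by environment: 6× C (D3) → no; 2× C (D2) → no; 3× O (D1) → no; 1× Cl (D1) → no; 1× C (D1) → match; 1× S (D1) → no.
That gives 1 matching atom.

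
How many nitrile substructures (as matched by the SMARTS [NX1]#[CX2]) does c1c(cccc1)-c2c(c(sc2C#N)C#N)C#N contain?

3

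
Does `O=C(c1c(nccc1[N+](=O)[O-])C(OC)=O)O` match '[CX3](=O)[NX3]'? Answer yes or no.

No

The pattern [CX3](=O)[NX3] describes a carbonyl carbon bonded to a trivalent nitrogen — an amide.
The closest candidate here is a carboxylic acid group (-C(=O)OH), but the carbonyl is bonded to O, not to an NX3 nitrogen. No other fragment satisfies the full query, so there is no match.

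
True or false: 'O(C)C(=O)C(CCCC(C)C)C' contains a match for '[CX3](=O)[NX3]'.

The pattern [CX3](=O)[NX3] describes a carbonyl carbon bonded to a trivalent nitrogen — an amide.
The closest candidate here is a methyl-ester group (-C(=O)OCH3), but the carbonyl is bonded to O, not to an NX3 nitrogen. No other fragment satisfies the full query, so there is no match.

False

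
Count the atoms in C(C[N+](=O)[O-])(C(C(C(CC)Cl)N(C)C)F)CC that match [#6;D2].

3

Check the 17 heavy atoms by environment: 3× C (D2) → match; 4× C (D3) → no; 1× Cl (D1) → no; 4× C (D1) → no; 1× N (D3) → no; 1× N (charge +1, D3) → no; 1× O (charge -1, D1) → no; 1× O (D1) → no; 1× F (D1) → no.
That gives 3 matching atoms.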